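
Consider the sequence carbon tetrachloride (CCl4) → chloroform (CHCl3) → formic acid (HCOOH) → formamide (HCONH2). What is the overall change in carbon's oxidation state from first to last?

-2

Carbon oxidation states along the series — carbon tetrachloride: +4, chloroform: +2, formic acid: +2, formamide: +2.
Net change = +2 − (+4) = -2.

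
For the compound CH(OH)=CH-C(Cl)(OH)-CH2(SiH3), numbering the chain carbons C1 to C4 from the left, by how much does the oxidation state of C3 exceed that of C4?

C3: 2C, 1O, 1Cl → 0 + 1 + 1 = +2
C4: 1C, 2H, 1Si → 0 − 2 − 1 = -3
Difference: +2 − (-3) = +5.

+5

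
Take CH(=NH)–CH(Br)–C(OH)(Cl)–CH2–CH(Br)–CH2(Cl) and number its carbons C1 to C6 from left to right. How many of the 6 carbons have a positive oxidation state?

2

Count +1 for every bond to an atom more electronegative than carbon and −1 for every bond to one less electronegative; C–C bonds are 0. Tallying each carbon:
C1: 1C, 1H, 2N → 0 − 1 + 2 = +1
C2: 2C, 1H, 1Br → 0 − 1 + 1 = 0
C3: 2C, 1O, 1Cl → 0 + 1 + 1 = +2
C4: 2C, 2H → 0 − 2 = -2
C5: 2C, 1H, 1Br → 0 − 1 + 1 = 0
C6: 1C, 2H, 1Cl → 0 − 2 + 1 = -1
2 carbons (C1, C3) meet the condition.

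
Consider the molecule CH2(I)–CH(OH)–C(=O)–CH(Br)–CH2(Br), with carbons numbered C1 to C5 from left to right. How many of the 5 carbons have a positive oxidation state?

Count +1 for every bond to an atom more electronegative than carbon and −1 for every bond to one less electronegative; C–C bonds are 0. Tallying each carbon:
C1: 1C, 2H, 1I → 0 − 2 + 1 = -1
C2: 2C, 1H, 1O → 0 − 1 + 1 = 0
C3: 2C, 2O → 0 + 2 = +2
C4: 2C, 1H, 1Br → 0 − 1 + 1 = 0
C5: 1C, 2H, 1Br → 0 − 2 + 1 = -1
1 carbon (C3) meets the condition.

1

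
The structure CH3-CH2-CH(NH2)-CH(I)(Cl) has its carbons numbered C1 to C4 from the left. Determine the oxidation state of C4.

Count +1 for every bond to an atom more electronegative than carbon and −1 for every bond to one less electronegative; C–C bonds are 0.
C4 has one bond to C (0), one bond to I (+1), one bond to Cl (+1), one bond to H (-1).
Oxidation state = 0 + 1 + 1 − 1 = +1.

+1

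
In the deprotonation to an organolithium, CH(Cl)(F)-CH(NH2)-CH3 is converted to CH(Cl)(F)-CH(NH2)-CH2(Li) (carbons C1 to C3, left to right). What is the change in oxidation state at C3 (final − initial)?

Before: C3 has 1 bond to C, 3 bonds to H → oxidation state -3.
After: C3 has 1 bond to C, 2 bonds to H, 1 bond to Li → oxidation state -3.
Δ = -3 − (-3) = 0, so no net redox change at C3.

0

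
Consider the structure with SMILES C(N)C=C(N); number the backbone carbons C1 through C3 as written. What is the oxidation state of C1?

-1

Each bond to a more electronegative atom (O, N, halogen) counts +1, each bond to a less electronegative atom (H, metal, B, Si) counts −1, and each C–C bond counts 0.
C1 has one bond to C (0), one bond to H (-1), one bond to N (+1), one bond to H (-1).
Oxidation state = 0 − 1 + 1 − 1 = -1.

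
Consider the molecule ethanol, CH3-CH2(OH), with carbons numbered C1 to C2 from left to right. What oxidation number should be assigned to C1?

Count +1 for every bond to an atom more electronegative than carbon and −1 for every bond to one less electronegative; C–C bonds are 0.
C1 has one bond to H (-1), one bond to H (-1), one bond to H (-1), one bond to C (0).
Oxidation state = -1 − 1 − 1 + 0 = -3.

-3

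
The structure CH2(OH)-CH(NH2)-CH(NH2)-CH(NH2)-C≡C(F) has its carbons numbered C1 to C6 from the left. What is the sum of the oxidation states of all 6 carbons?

Bonds to more-electronegative neighbours contribute +1 each, bonds to H or metals contribute −1 each, and C–C bonds contribute 0. Tallying each carbon:
C1: 1C, 2H, 1O → 0 − 2 + 1 = -1
C2: 2C, 1H, 1N → 0 − 1 + 1 = 0
C3: 2C, 1H, 1N → 0 − 1 + 1 = 0
C4: 2C, 1H, 1N → 0 − 1 + 1 = 0
C5: 4C → 0 = 0
C6: 3C, 1F → 0 + 1 = +1
Sum = -1 + 0 + 0 + 0 + 0 + 1 = 0.

0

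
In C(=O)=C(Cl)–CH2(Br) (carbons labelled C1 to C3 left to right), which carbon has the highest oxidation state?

C1

Bonds to more-electronegative neighbours contribute +1 each, bonds to H or metals contribute −1 each, and C–C bonds contribute 0. Tallying each carbon:
C1: 2C, 2O → 0 + 2 = +2
C2: 3C, 1Cl → 0 + 1 = +1
C3: 1C, 2H, 1Br → 0 − 2 + 1 = -1
The most oxidised carbon is C1 at +2.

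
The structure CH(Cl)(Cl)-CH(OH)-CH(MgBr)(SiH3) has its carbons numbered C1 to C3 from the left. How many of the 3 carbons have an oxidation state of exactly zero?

Tallying each carbon's bonds:
C1: 1C, 1H, 2Cl → 0 − 1 + 2 = +1
C2: 2C, 1H, 1O → 0 − 1 + 1 = 0
C3: 1C, 1H, 1Mg, 1Si → 0 − 1 − 1 − 1 = -3
1 carbon (C2) meets the condition.

1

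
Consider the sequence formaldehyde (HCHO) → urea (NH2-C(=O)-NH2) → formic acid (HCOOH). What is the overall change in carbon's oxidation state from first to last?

+2

Carbon oxidation states along the series — formaldehyde: 0, urea: +4, formic acid: +2.
Net change = +2 − (0) = +2.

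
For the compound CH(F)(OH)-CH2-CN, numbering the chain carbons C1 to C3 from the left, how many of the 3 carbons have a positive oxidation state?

Assign +1 per bond to O/N/halogen, −1 per bond to H or an electropositive element, and 0 per bond to carbon. Tallying each carbon:
C1: 1C, 1H, 1O, 1F → 0 − 1 + 1 + 1 = +1
C2: 2C, 2H → 0 − 2 = -2
C3: 1C, 3N → 0 + 3 = +3
2 carbons (C1, C3) meet the condition.

2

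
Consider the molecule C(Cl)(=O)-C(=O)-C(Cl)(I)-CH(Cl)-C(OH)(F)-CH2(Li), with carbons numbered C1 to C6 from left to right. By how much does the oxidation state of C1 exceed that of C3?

C1: 1C, 2O, 1Cl → 0 + 2 + 1 = +3
C3: 2C, 1Cl, 1I → 0 + 1 + 1 = +2
Difference: +3 − (+2) = +1.

+1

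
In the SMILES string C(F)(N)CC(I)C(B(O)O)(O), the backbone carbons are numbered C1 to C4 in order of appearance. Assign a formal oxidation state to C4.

-1

Count +1 for every bond to an atom more electronegative than carbon and −1 for every bond to one less electronegative; C–C bonds are 0.
C4 has one bond to C (0), one bond to B (-1), one bond to O (+1), one bond to H (-1).
Oxidation state = 0 − 1 + 1 − 1 = -1.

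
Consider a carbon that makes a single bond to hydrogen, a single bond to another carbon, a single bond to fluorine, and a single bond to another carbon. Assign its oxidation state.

0

Assign +1 per bond to O/N/halogen, −1 per bond to H or an electropositive element, and 0 per bond to carbon.
The carbon has one bond to C (0), one bond to C (0), one bond to H (-1), one bond to F (+1).
Oxidation state = 0 + 0 − 1 + 1 = 0.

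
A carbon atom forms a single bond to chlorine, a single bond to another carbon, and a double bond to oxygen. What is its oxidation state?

The carbon has one bond to C (0), a double bond to O (2×+1 = +2), one bond to Cl (+1).
Oxidation state = 0 + 2 + 1 = +3.

+3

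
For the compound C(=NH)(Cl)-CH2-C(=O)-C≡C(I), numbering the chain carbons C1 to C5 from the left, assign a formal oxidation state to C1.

C1 has one bond to C (0), a double bond to N (2×+1 = +2), one bond to Cl (+1).
Oxidation state = 0 + 2 + 1 = +3.

+3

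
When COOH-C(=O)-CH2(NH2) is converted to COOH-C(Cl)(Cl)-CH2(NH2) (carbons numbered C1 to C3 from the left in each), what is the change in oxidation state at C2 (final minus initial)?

Before: C2 has 2 bonds to C, 2 bonds to O → oxidation state +2.
After: C2 has 2 bonds to C, 2 bonds to Cl → oxidation state +2.
Δ = +2 − (+2) = 0, so no net redox change at C2.

0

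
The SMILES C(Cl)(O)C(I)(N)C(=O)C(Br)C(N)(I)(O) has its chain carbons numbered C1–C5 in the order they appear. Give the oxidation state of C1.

C1 has one bond to C (0), one bond to Cl (+1), one bond to H (-1), one bond to O (+1).
Oxidation state = 0 + 1 − 1 + 1 = +1.

+1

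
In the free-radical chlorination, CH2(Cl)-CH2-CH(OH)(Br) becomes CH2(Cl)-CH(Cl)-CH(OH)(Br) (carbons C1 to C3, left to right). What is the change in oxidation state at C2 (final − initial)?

Before: C2 has 2 bonds to C, 2 bonds to H → oxidation state -2.
After: C2 has 2 bonds to C, 1 bond to H, 1 bond to Cl → oxidation state 0.
Δ = 0 − (-2) = +2, so this is an oxidation at C2.

+2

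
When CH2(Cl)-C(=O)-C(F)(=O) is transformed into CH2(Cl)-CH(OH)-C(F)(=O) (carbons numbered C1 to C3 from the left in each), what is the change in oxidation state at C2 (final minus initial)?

Before: C2 has 2 bonds to C, 2 bonds to O → oxidation state +2.
After: C2 has 2 bonds to C, 1 bond to H, 1 bond to O → oxidation state 0.
Δ = 0 − (+2) = -2, so this is a reduction at C2.

-2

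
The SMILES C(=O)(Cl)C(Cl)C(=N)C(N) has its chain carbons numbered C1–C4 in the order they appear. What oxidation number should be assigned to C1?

+3

Assign +1 per bond to O/N/halogen, −1 per bond to H or an electropositive element, and 0 per bond to carbon.
C1 has one bond to C (0), a double bond to O (2×+1 = +2), one bond to Cl (+1).
Oxidation state = 0 + 2 + 1 = +3.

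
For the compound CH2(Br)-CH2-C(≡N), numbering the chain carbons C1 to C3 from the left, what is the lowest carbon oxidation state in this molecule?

Tallying each carbon's bonds:
C1: 1C, 2H, 1Br → 0 − 2 + 1 = -1
C2: 2C, 2H → 0 − 2 = -2
C3: 1C, 3N → 0 + 3 = +3
The lowest value is -2.

-2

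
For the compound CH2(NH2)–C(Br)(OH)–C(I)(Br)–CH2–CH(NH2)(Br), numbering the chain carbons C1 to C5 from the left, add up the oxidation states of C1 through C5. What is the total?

+2

Assign +1 per bond to O/N/halogen, −1 per bond to H or an electropositive element, and 0 per bond to carbon. Tallying each carbon:
C1: 1C, 2H, 1N → 0 − 2 + 1 = -1
C2: 2C, 1O, 1Br → 0 + 1 + 1 = +2
C3: 2C, 1Br, 1I → 0 + 1 + 1 = +2
C4: 2C, 2H → 0 − 2 = -2
C5: 1C, 1H, 1N, 1Br → 0 − 1 + 1 + 1 = +1
Sum = -1 + 2 + 2 − 2 + 1 = +2.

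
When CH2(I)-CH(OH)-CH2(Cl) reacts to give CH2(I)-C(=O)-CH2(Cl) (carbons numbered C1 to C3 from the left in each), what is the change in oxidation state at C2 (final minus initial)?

+2

Before: C2 has 2 bonds to C, 1 bond to H, 1 bond to O → oxidation state 0.
After: C2 has 2 bonds to C, 2 bonds to O → oxidation state +2.
Δ = +2 − (0) = +2, so this is an oxidation at C2.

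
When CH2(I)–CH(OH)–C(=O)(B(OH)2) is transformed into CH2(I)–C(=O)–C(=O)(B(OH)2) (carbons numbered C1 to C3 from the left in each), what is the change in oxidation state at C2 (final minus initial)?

+2

Before: C2 has 2 bonds to C, 1 bond to H, 1 bond to O → oxidation state 0.
After: C2 has 2 bonds to C, 2 bonds to O → oxidation state +2.
Δ = +2 − (0) = +2, so this is an oxidation at C2.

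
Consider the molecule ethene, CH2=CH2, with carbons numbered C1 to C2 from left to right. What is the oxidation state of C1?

Bonds to more-electronegative neighbours contribute +1 each, bonds to H or metals contribute −1 each, and C–C bonds contribute 0.
C1 has one bond to H (-1), one bond to H (-1), a double bond to C (2×0 = 0).
Oxidation state = -1 − 1 + 0 = -2.

-2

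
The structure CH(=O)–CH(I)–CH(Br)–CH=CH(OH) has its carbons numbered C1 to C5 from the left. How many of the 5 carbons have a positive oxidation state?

Tallying each carbon's bonds:
C1: 1C, 1H, 2O → 0 − 1 + 2 = +1
C2: 2C, 1H, 1I → 0 − 1 + 1 = 0
C3: 2C, 1H, 1Br → 0 − 1 + 1 = 0
C4: 3C, 1H → 0 − 1 = -1
C5: 2C, 1H, 1O → 0 − 1 + 1 = 0
1 carbon (C1) meets the condition.

1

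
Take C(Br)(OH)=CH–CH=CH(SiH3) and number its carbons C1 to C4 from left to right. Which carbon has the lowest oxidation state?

C4

Tallying each carbon's bonds:
C1: 2C, 1O, 1Br → 0 + 1 + 1 = +2
C2: 3C, 1H → 0 − 1 = -1
C3: 3C, 1H → 0 − 1 = -1
C4: 2C, 1H, 1Si → 0 − 1 − 1 = -2
The most reduced carbon is C4 at -2.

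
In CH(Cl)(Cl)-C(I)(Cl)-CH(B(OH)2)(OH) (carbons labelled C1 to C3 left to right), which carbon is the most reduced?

Tallying each carbon's bonds:
C1: 1C, 1H, 2Cl → 0 − 1 + 2 = +1
C2: 2C, 1Cl, 1I → 0 + 1 + 1 = +2
C3: 1C, 1H, 1O, 1B → 0 − 1 + 1 − 1 = -1
The most reduced carbon is C3 at -1.

C3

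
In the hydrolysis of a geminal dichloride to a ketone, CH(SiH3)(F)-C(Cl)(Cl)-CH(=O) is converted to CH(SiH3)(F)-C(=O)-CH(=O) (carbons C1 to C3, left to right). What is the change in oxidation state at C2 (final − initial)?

Before: C2 has 2 bonds to C, 2 bonds to Cl → oxidation state +2.
After: C2 has 2 bonds to C, 2 bonds to O → oxidation state +2.
Δ = +2 − (+2) = 0, so no net redox change at C2.

0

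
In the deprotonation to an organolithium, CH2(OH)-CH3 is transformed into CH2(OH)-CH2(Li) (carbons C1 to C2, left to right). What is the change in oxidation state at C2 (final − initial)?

0

Before: C2 has 1 bond to C, 3 bonds to H → oxidation state -3.
After: C2 has 1 bond to C, 2 bonds to H, 1 bond to Li → oxidation state -3.
Δ = -3 − (-3) = 0, so no net redox change at C2.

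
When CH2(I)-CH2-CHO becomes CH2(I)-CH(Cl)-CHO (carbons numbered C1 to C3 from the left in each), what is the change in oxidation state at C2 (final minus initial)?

+2

Before: C2 has 2 bonds to C, 2 bonds to H → oxidation state -2.
After: C2 has 2 bonds to C, 1 bond to H, 1 bond to Cl → oxidation state 0.
Δ = 0 − (-2) = +2, so this is an oxidation at C2.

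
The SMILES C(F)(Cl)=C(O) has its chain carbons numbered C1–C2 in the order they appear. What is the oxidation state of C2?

Assign +1 per bond to O/N/halogen, −1 per bond to H or an electropositive element, and 0 per bond to carbon.
C2 has a double bond to C (2×0 = 0), one bond to O (+1), one bond to H (-1).
Oxidation state = 0 + 1 − 1 = 0.

0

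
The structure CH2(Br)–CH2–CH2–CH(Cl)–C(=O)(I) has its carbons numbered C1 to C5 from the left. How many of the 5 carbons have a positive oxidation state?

1

Count +1 for every bond to an atom more electronegative than carbon and −1 for every bond to one less electronegative; C–C bonds are 0. Tallying each carbon:
C1: 1C, 2H, 1Br → 0 − 2 + 1 = -1
C2: 2C, 2H → 0 − 2 = -2
C3: 2C, 2H → 0 − 2 = -2
C4: 2C, 1H, 1Cl → 0 − 1 + 1 = 0
C5: 1C, 2O, 1I → 0 + 2 + 1 = +3
1 carbon (C5) meets the condition.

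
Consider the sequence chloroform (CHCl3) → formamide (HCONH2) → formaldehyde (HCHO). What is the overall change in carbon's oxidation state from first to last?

-2

Carbon oxidation states along the series — chloroform: +2, formamide: +2, formaldehyde: 0.
Net change = 0 − (+2) = -2.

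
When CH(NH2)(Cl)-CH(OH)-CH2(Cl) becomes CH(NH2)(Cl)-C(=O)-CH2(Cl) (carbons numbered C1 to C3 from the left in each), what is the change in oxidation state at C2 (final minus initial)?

Before: C2 has 2 bonds to C, 1 bond to H, 1 bond to O → oxidation state 0.
After: C2 has 2 bonds to C, 2 bonds to O → oxidation state +2.
Δ = +2 − (0) = +2, so this is an oxidation at C2.

+2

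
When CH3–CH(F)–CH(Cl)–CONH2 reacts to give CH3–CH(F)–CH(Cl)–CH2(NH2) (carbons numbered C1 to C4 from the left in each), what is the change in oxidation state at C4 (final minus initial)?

Before: C4 has 1 bond to C, 2 bonds to O, 1 bond to N → oxidation state +3.
After: C4 has 1 bond to C, 2 bonds to H, 1 bond to N → oxidation state -1.
Δ = -1 − (+3) = -4, so this is a reduction at C4.

-4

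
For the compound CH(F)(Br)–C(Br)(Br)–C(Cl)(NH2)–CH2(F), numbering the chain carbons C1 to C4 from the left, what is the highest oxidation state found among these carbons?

Bonds to more-electronegative neighbours contribute +1 each, bonds to H or metals contribute −1 each, and C–C bonds contribute 0. Tallying each carbon:
C1: 1C, 1H, 1F, 1Br → 0 − 1 + 1 + 1 = +1
C2: 2C, 2Br → 0 + 2 = +2
C3: 2C, 1N, 1Cl → 0 + 1 + 1 = +2
C4: 1C, 2H, 1F → 0 − 2 + 1 = -1
The highest value is +2.

+2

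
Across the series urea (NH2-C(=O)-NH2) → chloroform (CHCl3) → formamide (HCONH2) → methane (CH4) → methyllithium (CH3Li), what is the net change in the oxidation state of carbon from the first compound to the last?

Carbon oxidation states along the series — urea: +4, chloroform: +2, formamide: +2, methane: -4, methyllithium: -4.
Net change = -4 − (+4) = -8.

-8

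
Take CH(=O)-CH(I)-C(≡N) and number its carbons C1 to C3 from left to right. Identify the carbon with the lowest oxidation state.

C2

Bonds to more-electronegative neighbours contribute +1 each, bonds to H or metals contribute −1 each, and C–C bonds contribute 0. Tallying each carbon:
C1: 1C, 1H, 2O → 0 − 1 + 2 = +1
C2: 2C, 1H, 1I → 0 − 1 + 1 = 0
C3: 1C, 3N → 0 + 3 = +3
The most reduced carbon is C2 at 0.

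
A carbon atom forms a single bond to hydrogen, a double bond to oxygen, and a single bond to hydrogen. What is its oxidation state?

0

The carbon has one bond to H (-1), a double bond to O (2×+1 = +2), one bond to H (-1).
Oxidation state = -1 + 2 − 1 = 0.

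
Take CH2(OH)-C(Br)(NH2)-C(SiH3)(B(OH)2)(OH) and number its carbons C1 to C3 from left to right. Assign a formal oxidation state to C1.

Assign +1 per bond to O/N/halogen, −1 per bond to H or an electropositive element, and 0 per bond to carbon.
C1 has one bond to C (0), one bond to H (-1), one bond to H (-1), one bond to O (+1).
Oxidation state = 0 − 1 − 1 + 1 = -1.

-1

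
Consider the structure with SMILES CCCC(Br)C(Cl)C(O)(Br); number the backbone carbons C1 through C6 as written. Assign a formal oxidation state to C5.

C5 has one bond to C (0), one bond to C (0), one bond to H (-1), one bond to Cl (+1).
Oxidation state = 0 + 0 − 1 + 1 = 0.

0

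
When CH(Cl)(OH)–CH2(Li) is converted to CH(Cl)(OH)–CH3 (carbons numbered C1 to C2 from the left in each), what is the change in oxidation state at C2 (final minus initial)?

Before: C2 has 1 bond to C, 2 bonds to H, 1 bond to Li → oxidation state -3.
After: C2 has 1 bond to C, 3 bonds to H → oxidation state -3.
Δ = -3 − (-3) = 0, so no net redox change at C2.

0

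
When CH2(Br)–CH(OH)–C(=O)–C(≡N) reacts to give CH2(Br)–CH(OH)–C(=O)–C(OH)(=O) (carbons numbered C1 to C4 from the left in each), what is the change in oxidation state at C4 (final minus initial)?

Before: C4 has 1 bond to C, 3 bonds to N → oxidation state +3.
After: C4 has 1 bond to C, 3 bonds to O → oxidation state +3.
Δ = +3 − (+3) = 0, so no net redox change at C4.

0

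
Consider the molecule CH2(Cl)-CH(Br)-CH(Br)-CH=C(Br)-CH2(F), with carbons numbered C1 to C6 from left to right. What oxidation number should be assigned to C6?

Count +1 for every bond to an atom more electronegative than carbon and −1 for every bond to one less electronegative; C–C bonds are 0.
C6 has one bond to C (0), one bond to F (+1), one bond to H (-1), one bond to H (-1).
Oxidation state = 0 + 1 − 1 − 1 = -1.

-1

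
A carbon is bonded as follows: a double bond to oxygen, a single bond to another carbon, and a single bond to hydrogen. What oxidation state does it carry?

+1

The carbon has one bond to C (0), one bond to H (-1), a double bond to O (2×+1 = +2).
Oxidation state = 0 − 1 + 2 = +1.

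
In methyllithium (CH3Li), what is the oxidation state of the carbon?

The carbon has one bond to H (-1), one bond to H (-1), one bond to H (-1), one bond to Li (-1).
Oxidation state = -1 − 1 − 1 − 1 = -4.

-4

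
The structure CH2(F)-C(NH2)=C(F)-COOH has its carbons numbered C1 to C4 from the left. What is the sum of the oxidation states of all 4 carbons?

+4

Each bond to a more electronegative atom (O, N, halogen) counts +1, each bond to a less electronegative atom (H, metal, B, Si) counts −1, and each C–C bond counts 0. Tallying each carbon:
C1: 1C, 2H, 1F → 0 − 2 + 1 = -1
C2: 3C, 1N → 0 + 1 = +1
C3: 3C, 1F → 0 + 1 = +1
C4: 1C, 3O → 0 + 3 = +3
Sum = -1 + 1 + 1 + 3 = +4.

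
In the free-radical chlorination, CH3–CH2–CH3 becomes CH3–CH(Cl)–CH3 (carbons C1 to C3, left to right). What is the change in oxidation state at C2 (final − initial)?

Before: C2 has 2 bonds to C, 2 bonds to H → oxidation state -2.
After: C2 has 2 bonds to C, 1 bond to H, 1 bond to Cl → oxidation state 0.
Δ = 0 − (-2) = +2, so this is an oxidation at C2.

+2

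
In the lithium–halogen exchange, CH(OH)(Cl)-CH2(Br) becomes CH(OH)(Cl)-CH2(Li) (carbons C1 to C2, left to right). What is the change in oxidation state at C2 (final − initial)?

-2

Before: C2 has 1 bond to C, 2 bonds to H, 1 bond to Br → oxidation state -1.
After: C2 has 1 bond to C, 2 bonds to H, 1 bond to Li → oxidation state -3.
Δ = -3 − (-1) = -2, so this is a reduction at C2.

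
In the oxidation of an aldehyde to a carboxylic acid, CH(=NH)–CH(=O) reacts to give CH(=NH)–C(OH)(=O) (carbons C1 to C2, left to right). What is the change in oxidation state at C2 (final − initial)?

Before: C2 has 1 bond to C, 1 bond to H, 2 bonds to O → oxidation state +1.
After: C2 has 1 bond to C, 3 bonds to O → oxidation state +3.
Δ = +3 − (+1) = +2, so this is an oxidation at C2.

+2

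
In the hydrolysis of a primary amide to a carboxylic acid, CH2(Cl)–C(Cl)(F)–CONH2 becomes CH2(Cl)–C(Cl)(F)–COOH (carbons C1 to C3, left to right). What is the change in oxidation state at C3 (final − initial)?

0

Before: C3 has 1 bond to C, 2 bonds to O, 1 bond to N → oxidation state +3.
After: C3 has 1 bond to C, 3 bonds to O → oxidation state +3.
Δ = +3 − (+3) = 0, so no net redox change at C3.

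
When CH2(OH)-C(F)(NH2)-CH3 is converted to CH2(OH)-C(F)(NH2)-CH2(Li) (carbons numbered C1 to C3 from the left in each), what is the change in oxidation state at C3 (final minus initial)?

0

Before: C3 has 1 bond to C, 3 bonds to H → oxidation state -3.
After: C3 has 1 bond to C, 2 bonds to H, 1 bond to Li → oxidation state -3.
Δ = -3 − (-3) = 0, so no net redox change at C3.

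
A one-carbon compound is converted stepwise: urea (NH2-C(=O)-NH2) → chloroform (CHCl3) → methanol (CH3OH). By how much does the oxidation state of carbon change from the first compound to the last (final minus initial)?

Carbon oxidation states along the series — urea: +4, chloroform: +2, methanol: -2.
Net change = -2 − (+4) = -6.

-6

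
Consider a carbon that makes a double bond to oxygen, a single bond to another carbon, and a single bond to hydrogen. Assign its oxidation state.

The carbon has one bond to C (0), one bond to H (-1), a double bond to O (2×+1 = +2).
Oxidation state = 0 − 1 + 2 = +1.

+1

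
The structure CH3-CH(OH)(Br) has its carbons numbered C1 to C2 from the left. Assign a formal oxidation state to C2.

+1

Count +1 for every bond to an atom more electronegative than carbon and −1 for every bond to one less electronegative; C–C bonds are 0.
C2 has one bond to C (0), one bond to O (+1), one bond to Br (+1), one bond to H (-1).
Oxidation state = 0 + 1 + 1 − 1 = +1.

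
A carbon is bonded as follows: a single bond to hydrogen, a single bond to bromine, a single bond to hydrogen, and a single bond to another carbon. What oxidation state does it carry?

The carbon has one bond to C (0), one bond to Br (+1), one bond to H (-1), one bond to H (-1).
Oxidation state = 0 + 1 − 1 − 1 = -1.

-1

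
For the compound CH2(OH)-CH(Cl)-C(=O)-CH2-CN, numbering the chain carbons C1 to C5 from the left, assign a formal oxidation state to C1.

-1

Count +1 for every bond to an atom more electronegative than carbon and −1 for every bond to one less electronegative; C–C bonds are 0.
C1 has one bond to C (0), one bond to H (-1), one bond to O (+1), one bond to H (-1).
Oxidation state = 0 − 1 + 1 − 1 = -1.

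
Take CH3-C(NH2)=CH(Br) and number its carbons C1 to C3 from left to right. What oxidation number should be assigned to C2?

+1

C2 has one bond to C (0), a double bond to C (2×0 = 0), one bond to N (+1).
Oxidation state = 0 + 0 + 1 = +1.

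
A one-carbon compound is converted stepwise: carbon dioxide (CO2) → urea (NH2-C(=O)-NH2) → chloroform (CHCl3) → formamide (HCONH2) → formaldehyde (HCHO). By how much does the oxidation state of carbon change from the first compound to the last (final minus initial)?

Carbon oxidation states along the series — carbon dioxide: +4, urea: +4, chloroform: +2, formamide: +2, formaldehyde: 0.
Net change = 0 − (+4) = -4.

-4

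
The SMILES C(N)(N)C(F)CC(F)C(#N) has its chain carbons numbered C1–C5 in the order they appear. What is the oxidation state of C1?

+1

C1 has one bond to C (0), one bond to N (+1), one bond to H (-1), one bond to N (+1).
Oxidation state = 0 + 1 − 1 + 1 = +1.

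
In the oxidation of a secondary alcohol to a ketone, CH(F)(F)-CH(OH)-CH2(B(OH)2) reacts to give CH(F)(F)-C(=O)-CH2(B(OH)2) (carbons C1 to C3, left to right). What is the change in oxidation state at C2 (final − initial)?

Before: C2 has 2 bonds to C, 1 bond to H, 1 bond to O → oxidation state 0.
After: C2 has 2 bonds to C, 2 bonds to O → oxidation state +2.
Δ = +2 − (0) = +2, so this is an oxidation at C2.

+2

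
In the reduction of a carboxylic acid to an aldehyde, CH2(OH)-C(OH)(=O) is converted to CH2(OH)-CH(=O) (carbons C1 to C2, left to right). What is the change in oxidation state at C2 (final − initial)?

-2

Before: C2 has 1 bond to C, 3 bonds to O → oxidation state +3.
After: C2 has 1 bond to C, 1 bond to H, 2 bonds to O → oxidation state +1.
Δ = +1 − (+3) = -2, so this is a reduction at C2.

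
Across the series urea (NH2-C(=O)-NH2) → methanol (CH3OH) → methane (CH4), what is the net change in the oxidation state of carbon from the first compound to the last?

-8

Carbon oxidation states along the series — urea: +4, methanol: -2, methane: -4.
Net change = -4 − (+4) = -8.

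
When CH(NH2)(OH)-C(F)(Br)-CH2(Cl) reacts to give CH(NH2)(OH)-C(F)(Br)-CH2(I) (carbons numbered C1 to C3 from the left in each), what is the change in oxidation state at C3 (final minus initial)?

0

Before: C3 has 1 bond to C, 2 bonds to H, 1 bond to Cl → oxidation state -1.
After: C3 has 1 bond to C, 2 bonds to H, 1 bond to I → oxidation state -1.
Δ = -1 − (-1) = 0, so no net redox change at C3.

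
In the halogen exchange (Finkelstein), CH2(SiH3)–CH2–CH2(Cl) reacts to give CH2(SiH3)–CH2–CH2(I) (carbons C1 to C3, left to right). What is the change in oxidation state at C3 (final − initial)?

Before: C3 has 1 bond to C, 2 bonds to H, 1 bond to Cl → oxidation state -1.
After: C3 has 1 bond to C, 2 bonds to H, 1 bond to I → oxidation state -1.
Δ = -1 − (-1) = 0, so no net redox change at C3.

0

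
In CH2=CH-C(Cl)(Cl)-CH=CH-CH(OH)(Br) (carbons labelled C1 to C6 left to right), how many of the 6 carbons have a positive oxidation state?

Tallying each carbon's bonds:
C1: 2C, 2H → 0 − 2 = -2
C2: 3C, 1H → 0 − 1 = -1
C3: 2C, 2Cl → 0 + 2 = +2
C4: 3C, 1H → 0 − 1 = -1
C5: 3C, 1H → 0 − 1 = -1
C6: 1C, 1H, 1O, 1Br → 0 − 1 + 1 + 1 = +1
2 carbons (C3, C6) meet the condition.

2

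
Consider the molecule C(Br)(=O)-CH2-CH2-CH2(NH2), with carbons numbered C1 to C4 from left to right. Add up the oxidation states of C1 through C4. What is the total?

Tallying each carbon's bonds:
C1: 1C, 2O, 1Br → 0 + 2 + 1 = +3
C2: 2C, 2H → 0 − 2 = -2
C3: 2C, 2H → 0 − 2 = -2
C4: 1C, 2H, 1N → 0 − 2 + 1 = -1
Sum = +3 − 2 − 2 − 1 = -2.

-2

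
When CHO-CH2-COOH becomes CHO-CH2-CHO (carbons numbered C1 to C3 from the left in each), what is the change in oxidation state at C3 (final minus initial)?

-2

Before: C3 has 1 bond to C, 3 bonds to O → oxidation state +3.
After: C3 has 1 bond to C, 1 bond to H, 2 bonds to O → oxidation state +1.
Δ = +1 − (+3) = -2, so this is a reduction at C3.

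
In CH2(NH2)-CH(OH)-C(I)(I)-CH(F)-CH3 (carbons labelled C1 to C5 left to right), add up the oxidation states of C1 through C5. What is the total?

Tallying each carbon's bonds:
C1: 1C, 2H, 1N → 0 − 2 + 1 = -1
C2: 2C, 1H, 1O → 0 − 1 + 1 = 0
C3: 2C, 2I → 0 + 2 = +2
C4: 2C, 1H, 1F → 0 − 1 + 1 = 0
C5: 1C, 3H → 0 − 3 = -3
Sum = -1 + 0 + 2 + 0 − 3 = -2.

-2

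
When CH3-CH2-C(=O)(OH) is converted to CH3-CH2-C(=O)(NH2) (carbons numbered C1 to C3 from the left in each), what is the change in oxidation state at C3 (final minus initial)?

0

Before: C3 has 1 bond to C, 3 bonds to O → oxidation state +3.
After: C3 has 1 bond to C, 2 bonds to O, 1 bond to N → oxidation state +3.
Δ = +3 − (+3) = 0, so no net redox change at C3.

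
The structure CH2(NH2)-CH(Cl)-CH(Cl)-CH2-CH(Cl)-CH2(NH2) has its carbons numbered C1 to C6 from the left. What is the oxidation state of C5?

Assign +1 per bond to O/N/halogen, −1 per bond to H or an electropositive element, and 0 per bond to carbon.
C5 has one bond to C (0), one bond to C (0), one bond to H (-1), one bond to Cl (+1).
Oxidation state = 0 + 0 − 1 + 1 = 0.

0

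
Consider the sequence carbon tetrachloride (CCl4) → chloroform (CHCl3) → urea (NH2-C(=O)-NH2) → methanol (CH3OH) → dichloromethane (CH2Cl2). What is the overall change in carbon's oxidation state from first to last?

Carbon oxidation states along the series — carbon tetrachloride: +4, chloroform: +2, urea: +4, methanol: -2, dichloromethane: 0.
Net change = 0 − (+4) = -4.

-4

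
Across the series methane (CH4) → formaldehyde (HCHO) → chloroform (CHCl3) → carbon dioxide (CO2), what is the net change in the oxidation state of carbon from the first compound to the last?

Carbon oxidation states along the series — methane: -4, formaldehyde: 0, chloroform: +2, carbon dioxide: +4.
Net change = +4 − (-4) = +8.

+8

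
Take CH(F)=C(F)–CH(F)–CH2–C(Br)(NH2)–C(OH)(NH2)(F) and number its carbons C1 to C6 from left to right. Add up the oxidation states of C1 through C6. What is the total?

Tallying each carbon's bonds:
C1: 2C, 1H, 1F → 0 − 1 + 1 = 0
C2: 3C, 1F → 0 + 1 = +1
C3: 2C, 1H, 1F → 0 − 1 + 1 = 0
C4: 2C, 2H → 0 − 2 = -2
C5: 2C, 1N, 1Br → 0 + 1 + 1 = +2
C6: 1C, 1O, 1N, 1F → 0 + 1 + 1 + 1 = +3
Sum = 0 + 1 + 0 − 2 + 2 + 3 = +4.

+4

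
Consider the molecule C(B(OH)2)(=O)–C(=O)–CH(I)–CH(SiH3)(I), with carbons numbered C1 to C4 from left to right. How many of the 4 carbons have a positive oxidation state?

Tallying each carbon's bonds:
C1: 1C, 2O, 1B → 0 + 2 − 1 = +1
C2: 2C, 2O → 0 + 2 = +2
C3: 2C, 1H, 1I → 0 − 1 + 1 = 0
C4: 1C, 1H, 1I, 1Si → 0 − 1 + 1 − 1 = -1
2 carbons (C1, C2) meet the condition.

2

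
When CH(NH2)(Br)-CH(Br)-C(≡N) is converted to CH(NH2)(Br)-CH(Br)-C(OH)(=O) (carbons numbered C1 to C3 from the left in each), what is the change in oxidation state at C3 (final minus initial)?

Before: C3 has 1 bond to C, 3 bonds to N → oxidation state +3.
After: C3 has 1 bond to C, 3 bonds to O → oxidation state +3.
Δ = +3 − (+3) = 0, so no net redox change at C3.

0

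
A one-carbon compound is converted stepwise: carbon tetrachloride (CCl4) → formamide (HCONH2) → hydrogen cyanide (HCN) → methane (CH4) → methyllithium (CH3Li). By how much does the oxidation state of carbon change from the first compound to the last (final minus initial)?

Carbon oxidation states along the series — carbon tetrachloride: +4, formamide: +2, hydrogen cyanide: +2, methane: -4, methyllithium: -4.
Net change = -4 − (+4) = -8.

-8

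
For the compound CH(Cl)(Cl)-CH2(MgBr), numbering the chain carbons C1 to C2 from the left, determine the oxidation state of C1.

C1 has one bond to C (0), one bond to Cl (+1), one bond to Cl (+1), one bond to H (-1).
Oxidation state = 0 + 1 + 1 − 1 = +1.

+1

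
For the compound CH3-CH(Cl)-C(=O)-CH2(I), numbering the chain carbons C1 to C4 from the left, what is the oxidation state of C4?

-1

Assign +1 per bond to O/N/halogen, −1 per bond to H or an electropositive element, and 0 per bond to carbon.
C4 has one bond to C (0), one bond to H (-1), one bond to I (+1), one bond to H (-1).
Oxidation state = 0 − 1 + 1 − 1 = -1.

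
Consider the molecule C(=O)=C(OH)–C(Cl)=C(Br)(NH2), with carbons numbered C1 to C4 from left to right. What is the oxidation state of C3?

+1

Bonds to more-electronegative neighbours contribute +1 each, bonds to H or metals contribute −1 each, and C–C bonds contribute 0.
C3 has one bond to C (0), a double bond to C (2×0 = 0), one bond to Cl (+1).
Oxidation state = 0 + 0 + 1 = +1.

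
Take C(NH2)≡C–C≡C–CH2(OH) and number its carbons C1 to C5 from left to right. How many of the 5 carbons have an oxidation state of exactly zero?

3

Count +1 for every bond to an atom more electronegative than carbon and −1 for every bond to one less electronegative; C–C bonds are 0. Tallying each carbon:
C1: 3C, 1N → 0 + 1 = +1
C2: 4C → 0 = 0
C3: 4C → 0 = 0
C4: 4C → 0 = 0
C5: 1C, 2H, 1O → 0 − 2 + 1 = -1
3 carbons (C2, C3, C4) meet the condition.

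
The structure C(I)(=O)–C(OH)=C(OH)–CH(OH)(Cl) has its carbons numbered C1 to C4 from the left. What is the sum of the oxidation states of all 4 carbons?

Tallying each carbon's bonds:
C1: 1C, 2O, 1I → 0 + 2 + 1 = +3
C2: 3C, 1O → 0 + 1 = +1
C3: 3C, 1O → 0 + 1 = +1
C4: 1C, 1H, 1O, 1Cl → 0 − 1 + 1 + 1 = +1
Sum = +3 + 1 + 1 + 1 = +6.

+6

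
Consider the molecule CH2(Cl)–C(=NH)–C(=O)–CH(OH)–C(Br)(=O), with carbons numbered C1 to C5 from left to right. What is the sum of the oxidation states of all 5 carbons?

+6

Tallying each carbon's bonds:
C1: 1C, 2H, 1Cl → 0 − 2 + 1 = -1
C2: 2C, 2N → 0 + 2 = +2
C3: 2C, 2O → 0 + 2 = +2
C4: 2C, 1H, 1O → 0 − 1 + 1 = 0
C5: 1C, 2O, 1Br → 0 + 2 + 1 = +3
Sum = -1 + 2 + 2 + 0 + 3 = +6.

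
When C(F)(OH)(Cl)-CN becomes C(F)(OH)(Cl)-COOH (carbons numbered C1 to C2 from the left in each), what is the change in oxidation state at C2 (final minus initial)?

Before: C2 has 1 bond to C, 3 bonds to N → oxidation state +3.
After: C2 has 1 bond to C, 3 bonds to O → oxidation state +3.
Δ = +3 − (+3) = 0, so no net redox change at C2.

0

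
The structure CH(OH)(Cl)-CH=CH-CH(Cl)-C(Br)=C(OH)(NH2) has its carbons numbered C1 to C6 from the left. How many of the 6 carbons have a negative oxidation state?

Tallying each carbon's bonds:
C1: 1C, 1H, 1O, 1Cl → 0 − 1 + 1 + 1 = +1
C2: 3C, 1H → 0 − 1 = -1
C3: 3C, 1H → 0 − 1 = -1
C4: 2C, 1H, 1Cl → 0 − 1 + 1 = 0
C5: 3C, 1Br → 0 + 1 = +1
C6: 2C, 1O, 1N → 0 + 1 + 1 = +2
2 carbons (C2, C3) meet the condition.

2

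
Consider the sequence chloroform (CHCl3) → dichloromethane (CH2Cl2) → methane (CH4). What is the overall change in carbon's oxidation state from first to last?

Carbon oxidation states along the series — chloroform: +2, dichloromethane: 0, methane: -4.
Net change = -4 − (+2) = -6.

-6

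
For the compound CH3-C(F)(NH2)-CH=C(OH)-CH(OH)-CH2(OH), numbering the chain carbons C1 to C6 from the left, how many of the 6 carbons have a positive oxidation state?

2

Tallying each carbon's bonds:
C1: 1C, 3H → 0 − 3 = -3
C2: 2C, 1N, 1F → 0 + 1 + 1 = +2
C3: 3C, 1H → 0 − 1 = -1
C4: 3C, 1O → 0 + 1 = +1
C5: 2C, 1H, 1O → 0 − 1 + 1 = 0
C6: 1C, 2H, 1O → 0 − 2 + 1 = -1
2 carbons (C2, C4) meet the condition.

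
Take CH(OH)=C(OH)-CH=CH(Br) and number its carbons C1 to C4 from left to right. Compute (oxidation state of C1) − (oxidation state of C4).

C1: 2C, 1H, 1O → 0 − 1 + 1 = 0
C4: 2C, 1H, 1Br → 0 − 1 + 1 = 0
Difference: 0 − (0) = 0.

0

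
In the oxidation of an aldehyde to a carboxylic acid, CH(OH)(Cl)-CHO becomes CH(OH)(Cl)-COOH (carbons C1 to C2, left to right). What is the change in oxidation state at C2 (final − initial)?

Before: C2 has 1 bond to C, 1 bond to H, 2 bonds to O → oxidation state +1.
After: C2 has 1 bond to C, 3 bonds to O → oxidation state +3.
Δ = +3 − (+1) = +2, so this is an oxidation at C2.

+2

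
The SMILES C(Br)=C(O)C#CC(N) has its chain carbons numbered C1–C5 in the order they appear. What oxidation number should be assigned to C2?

C2 has a double bond to C (2×0 = 0), one bond to C (0), one bond to O (+1).
Oxidation state = 0 + 0 + 1 = +1.

+1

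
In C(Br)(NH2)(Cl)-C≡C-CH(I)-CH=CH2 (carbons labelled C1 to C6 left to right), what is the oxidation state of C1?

Assign +1 per bond to O/N/halogen, −1 per bond to H or an electropositive element, and 0 per bond to carbon.
C1 has one bond to C (0), one bond to Br (+1), one bond to N (+1), one bond to Cl (+1).
Oxidation state = 0 + 1 + 1 + 1 = +3.

+3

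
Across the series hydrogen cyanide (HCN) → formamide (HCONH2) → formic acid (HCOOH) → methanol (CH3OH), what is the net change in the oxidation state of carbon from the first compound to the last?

Carbon oxidation states along the series — hydrogen cyanide: +2, formamide: +2, formic acid: +2, methanol: -2.
Net change = -2 − (+2) = -4.

-4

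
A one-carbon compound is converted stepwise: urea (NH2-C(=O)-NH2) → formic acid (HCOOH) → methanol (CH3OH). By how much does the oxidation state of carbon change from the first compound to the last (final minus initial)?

-6

Carbon oxidation states along the series — urea: +4, formic acid: +2, methanol: -2.
Net change = -2 − (+4) = -6.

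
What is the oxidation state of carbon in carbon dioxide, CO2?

Bonds to more-electronegative neighbours contribute +1 each, bonds to H or metals contribute −1 each, and C–C bonds contribute 0.
The carbon has a double bond to O (2×+1 = +2), a double bond to O (2×+1 = +2).
Oxidation state = +2 + 2 = +4.

+4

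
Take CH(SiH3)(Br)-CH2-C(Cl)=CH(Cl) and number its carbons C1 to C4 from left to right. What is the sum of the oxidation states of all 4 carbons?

-2

Count +1 for every bond to an atom more electronegative than carbon and −1 for every bond to one less electronegative; C–C bonds are 0. Tallying each carbon:
C1: 1C, 1H, 1Br, 1Si → 0 − 1 + 1 − 1 = -1
C2: 2C, 2H → 0 − 2 = -2
C3: 3C, 1Cl → 0 + 1 = +1
C4: 2C, 1H, 1Cl → 0 − 1 + 1 = 0
Sum = -1 − 2 + 1 + 0 = -2.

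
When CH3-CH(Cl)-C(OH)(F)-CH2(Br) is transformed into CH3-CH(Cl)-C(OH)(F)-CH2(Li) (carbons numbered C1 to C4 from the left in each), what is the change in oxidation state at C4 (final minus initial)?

-2

Before: C4 has 1 bond to C, 2 bonds to H, 1 bond to Br → oxidation state -1.
After: C4 has 1 bond to C, 2 bonds to H, 1 bond to Li → oxidation state -3.
Δ = -3 − (-1) = -2, so this is a reduction at C4.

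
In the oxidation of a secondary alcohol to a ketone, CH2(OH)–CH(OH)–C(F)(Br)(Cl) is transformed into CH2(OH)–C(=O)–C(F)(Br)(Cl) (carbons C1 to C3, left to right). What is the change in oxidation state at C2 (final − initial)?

+2

Before: C2 has 2 bonds to C, 1 bond to H, 1 bond to O → oxidation state 0.
After: C2 has 2 bonds to C, 2 bonds to O → oxidation state +2.
Δ = +2 − (0) = +2, so this is an oxidation at C2.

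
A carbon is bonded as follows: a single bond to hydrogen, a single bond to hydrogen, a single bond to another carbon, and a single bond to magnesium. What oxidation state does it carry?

-3

Count +1 for every bond to an atom more electronegative than carbon and −1 for every bond to one less electronegative; C–C bonds are 0.
The carbon has one bond to C (0), one bond to Mg (-1), one bond to H (-1), one bond to H (-1).
Oxidation state = 0 − 1 − 1 − 1 = -3.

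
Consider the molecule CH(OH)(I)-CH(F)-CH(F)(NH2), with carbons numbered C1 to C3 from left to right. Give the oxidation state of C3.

Bonds to more-electronegative neighbours contribute +1 each, bonds to H or metals contribute −1 each, and C–C bonds contribute 0.
C3 has one bond to C (0), one bond to F (+1), one bond to N (+1), one bond to H (-1).
Oxidation state = 0 + 1 + 1 − 1 = +1.

+1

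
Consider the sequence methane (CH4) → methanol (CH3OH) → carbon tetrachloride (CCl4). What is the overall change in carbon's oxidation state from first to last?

Carbon oxidation states along the series — methane: -4, methanol: -2, carbon tetrachloride: +4.
Net change = +4 − (-4) = +8.

+8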